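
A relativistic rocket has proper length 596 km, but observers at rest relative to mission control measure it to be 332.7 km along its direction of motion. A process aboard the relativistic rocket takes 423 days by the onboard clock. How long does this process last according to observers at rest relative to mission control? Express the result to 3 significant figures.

From L = L₀/γ: γ = 596/332.7 = 1.7914.
Δt = γΔτ = 1.7914 × 423 = 758 days.

758 days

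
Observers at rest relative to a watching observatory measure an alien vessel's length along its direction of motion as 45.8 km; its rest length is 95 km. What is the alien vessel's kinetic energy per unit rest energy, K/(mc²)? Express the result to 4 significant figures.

1.074

Length contraction gives γ = L₀/L = 95/45.8 = 2.07424.
K/(mc²) = γ − 1 = 2.07424 − 1 = 1.074.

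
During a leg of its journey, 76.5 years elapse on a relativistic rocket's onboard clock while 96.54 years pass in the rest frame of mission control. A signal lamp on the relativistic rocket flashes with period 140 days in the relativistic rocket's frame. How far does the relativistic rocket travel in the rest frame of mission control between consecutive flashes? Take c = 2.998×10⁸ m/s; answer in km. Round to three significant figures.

2.79×10^12 km

From Δt = γΔτ: γ = 96.54/76.5 = 1.26196.
β = √(1 − 1/γ²) = 0.60998. Lab-frame period = γτ = 1.26196×140 days = 176.67 days. Distance = βc × γτ = 0.60998 × 2.998×10⁸ m/s × 15264288 s = 2.7914×10^15 m = 2.79×10^12 km.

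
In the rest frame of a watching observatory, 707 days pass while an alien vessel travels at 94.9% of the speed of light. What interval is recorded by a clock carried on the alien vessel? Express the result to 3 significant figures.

With β = 0.949, γ = 1/√(1 − 0.949²) = 1/√0.099399 = 3.1718.
The moving clock records proper time: Δτ = Δt/γ = 707/3.1718 = 223 days.

223 days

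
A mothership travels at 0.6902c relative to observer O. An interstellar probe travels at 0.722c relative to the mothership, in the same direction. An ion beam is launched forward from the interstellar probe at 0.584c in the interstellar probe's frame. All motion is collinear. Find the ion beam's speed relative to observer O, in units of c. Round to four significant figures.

First combine the ion beam and interstellar probe (S''→S'): u₁ = (0.584 + 0.722)/(1 + 0.584×0.722) = 1.306/1.421648 = 0.91865.
Then combine with the mothership (S'→S): u = (0.91865 + 0.6902)/(1 + 0.91865×0.6902) = 1.60885/1.63405223 = 0.98458.

0.9846c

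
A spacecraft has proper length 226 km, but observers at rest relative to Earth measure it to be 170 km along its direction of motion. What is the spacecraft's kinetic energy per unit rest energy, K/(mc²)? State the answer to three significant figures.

0.329

γ = L₀/L = 226/170 = 1.32941.
K/(mc²) = γ − 1 = 1.32941 − 1 = 0.329.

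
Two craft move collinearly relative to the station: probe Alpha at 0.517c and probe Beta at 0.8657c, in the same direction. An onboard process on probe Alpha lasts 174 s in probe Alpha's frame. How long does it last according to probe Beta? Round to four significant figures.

224.3 s

Transform probe Alpha's velocity into probe Beta's frame: (0.517 − 0.8657)/(1 − 0.517·0.8657) = −0.3487/0.5524331, so the relative speed is 0.63121c.
γ for this relative speed: γ = 1/√(1 − 0.398426) = 1.2893.
Probe Alpha's interval is proper; time dilation gives Δt_B = γΔτ = 1.2893 × 174 s = 224.3 s.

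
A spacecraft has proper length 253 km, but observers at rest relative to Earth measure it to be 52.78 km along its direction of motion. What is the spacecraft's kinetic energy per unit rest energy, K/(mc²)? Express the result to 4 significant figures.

From L = L₀/γ: γ = 253/52.78 = 4.79348.
K/(mc²) = γ − 1 = 4.79348 − 1 = 3.793.

3.793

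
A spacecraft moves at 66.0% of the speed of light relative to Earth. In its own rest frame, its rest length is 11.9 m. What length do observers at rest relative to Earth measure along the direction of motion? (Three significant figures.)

γ = 1/√(1 − β²) = 1/√(1 − 0.4356) = 1/√0.5644 = 1/0.751266 = 1.3311.
Along the direction of motion the measured length is L₀/γ = 11.9/1.3311 = 8.94 m.

8.94 m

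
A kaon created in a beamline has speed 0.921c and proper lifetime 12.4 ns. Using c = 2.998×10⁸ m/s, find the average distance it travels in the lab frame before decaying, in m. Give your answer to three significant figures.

With β = 0.921, γ = 1/√(1 − 0.921²) = 1/√0.151759 = 2.567.
Lab-frame lifetime: Δt = γτ = 2.567 × 12.4 ns = 31.831 ns.
Distance: d = vΔt = 0.921 × 2.998×10⁸ m/s × 3.1831×10^-8 s = 8.79 m.

8.79 m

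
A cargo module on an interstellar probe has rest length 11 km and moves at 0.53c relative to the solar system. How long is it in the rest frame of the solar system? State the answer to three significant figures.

γ = 1/√(1 − β²) = 1/√(1 − 0.2809) = 1/√0.7191 = 1/0.847998 = 1.1792.
Length contraction: L = L₀/γ = 11/1.1792 = 9.33 km.

9.33 km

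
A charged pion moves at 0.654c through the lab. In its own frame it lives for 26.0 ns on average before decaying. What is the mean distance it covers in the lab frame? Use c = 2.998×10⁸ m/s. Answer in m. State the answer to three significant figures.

γ = 1/√(1 − β²) = 1/√(1 − 0.427716) = 1/√0.572284 = 1/0.756495 = 1.3219.
Lab-frame lifetime: Δt = γτ = 1.3219 × 26.0 ns = 34.369 ns.
Distance: d = vΔt = 0.654 × 2.998×10⁸ m/s × 3.4369×10^-8 s = 6.74 m.

6.74 m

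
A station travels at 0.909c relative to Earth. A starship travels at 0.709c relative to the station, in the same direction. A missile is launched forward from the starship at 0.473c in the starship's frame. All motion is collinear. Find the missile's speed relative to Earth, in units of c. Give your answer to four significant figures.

Apply u = (u'+v)/(1+u'v) twice. Missile in the station frame: (0.473+0.709)/(1+0.473·0.709) = 1.182/1.335357 = 0.88516c.
That velocity, transformed to the rest frame of Earth: (0.88516+0.909)/(1+0.88516·0.909) = 1.79416/1.80461044 = 0.99421c.

0.9942c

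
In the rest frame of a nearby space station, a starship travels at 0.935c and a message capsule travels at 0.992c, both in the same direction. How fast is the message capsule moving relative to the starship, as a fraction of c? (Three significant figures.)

0.786c

Transform to the starship's frame: u' = (u − v)/(1 − uv/c²).
u' = (0.992 − 0.935)/(1 − 0.992×0.935) = 0.057/0.07248 = 0.78642.
Speed in the starship's frame: 0.786c (in the same direction).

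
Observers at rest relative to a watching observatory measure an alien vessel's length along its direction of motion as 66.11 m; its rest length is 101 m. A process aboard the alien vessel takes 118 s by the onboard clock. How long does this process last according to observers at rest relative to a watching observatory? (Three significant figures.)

From L = L₀/γ: γ = 101/66.11 = 1.52776.
Δt = γΔτ = 1.52776 × 118 = 180 s.

180 s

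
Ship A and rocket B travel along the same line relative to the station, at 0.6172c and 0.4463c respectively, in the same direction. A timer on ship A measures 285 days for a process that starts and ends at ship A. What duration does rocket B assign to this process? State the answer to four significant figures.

293.3 days

Speed of ship A in rocket B's frame: u = (v_A − v_B)/(1 − v_A v_B/c²) = (0.6172 − 0.4463)/(1 − 0.6172×0.4463) = 0.1709/0.72454364 = 0.23587; |u| = 0.23587c.
γ for this relative speed: γ = 1/√(1 − 0.0556347) = 1.029.
Ship A's interval is proper; time dilation gives Δt_B = γΔτ = 1.029 × 285 days = 293.3 days.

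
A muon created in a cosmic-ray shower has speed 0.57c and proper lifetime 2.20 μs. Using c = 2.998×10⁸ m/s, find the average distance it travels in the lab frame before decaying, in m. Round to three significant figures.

458 m

γ = 1/√(1 − β²) = 1/√(1 − 0.3249) = 1/√0.6751 = 1/0.821645 = 1.2171.
Lab-frame lifetime: Δt = γτ = 1.2171 × 2.20 μs = 2.6776 μs.
Distance: d = vΔt = 0.57 × 2.998×10⁸ m/s × 2.6776×10^-6 s = 458 m.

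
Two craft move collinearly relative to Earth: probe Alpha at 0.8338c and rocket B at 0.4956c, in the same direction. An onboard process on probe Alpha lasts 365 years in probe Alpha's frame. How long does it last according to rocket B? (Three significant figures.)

447 years

Transform probe Alpha's velocity into rocket B's frame: (0.8338 − 0.4956)/(1 − 0.8338·0.4956) = 0.3382/0.58676872, so the relative speed is 0.57638c.
At |u| = 0.57638c, γ = (1 − 0.332214)^(−1/2) = 1.2237.
Probe Alpha's interval is proper; time dilation gives Δt_B = γΔτ = 1.2237 × 365 years = 447 years.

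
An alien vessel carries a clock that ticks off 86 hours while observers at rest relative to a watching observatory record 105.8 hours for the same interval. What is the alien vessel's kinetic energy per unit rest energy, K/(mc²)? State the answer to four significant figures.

γ = Δt/Δτ = 105.8/86 = 1.23023.
Since K = (γ−1)mc², K/(mc²) = 1.23023 − 1 = 0.2302.

0.2302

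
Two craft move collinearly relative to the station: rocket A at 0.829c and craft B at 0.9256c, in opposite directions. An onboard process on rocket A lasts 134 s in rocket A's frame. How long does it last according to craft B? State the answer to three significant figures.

1120 s

Speed of rocket A in craft B's frame: u = (v_A + v_B)/(1 + v_A v_B/c²) = (0.829 + 0.9256)/(1 + 0.829×0.9256) = 1.7546/1.7673224 = 0.9928; |u| = 0.9928c.
γ for this relative speed: γ = 1/√(1 − 0.985652) = 8.3484.
Rocket A's interval is proper; time dilation gives Δt_B = γΔτ = 8.3484 × 134 s = 1120 s.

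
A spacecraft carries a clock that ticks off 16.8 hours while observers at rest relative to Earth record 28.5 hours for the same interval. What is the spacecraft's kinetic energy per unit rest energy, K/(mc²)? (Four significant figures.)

0.6964

From Δt = γΔτ: γ = 28.5/16.8 = 1.69643.
K/(mc²) = γ − 1 = 1.69643 − 1 = 0.6964.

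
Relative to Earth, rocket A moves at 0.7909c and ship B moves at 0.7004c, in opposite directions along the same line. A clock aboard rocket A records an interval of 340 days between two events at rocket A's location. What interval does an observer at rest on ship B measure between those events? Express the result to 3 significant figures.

The velocity of rocket A relative to ship B is (0.7909 + 0.7004)c / (1 + 0.7909×0.7004) = 0.95969c; relative speed 0.95969c.
γ for this relative speed: γ = 1/√(1 − 0.921005) = 3.558.
The clock on rocket A records proper time, so ship B measures Δt = γΔτ = 3.558 × 340 = 1210 days.

1210 days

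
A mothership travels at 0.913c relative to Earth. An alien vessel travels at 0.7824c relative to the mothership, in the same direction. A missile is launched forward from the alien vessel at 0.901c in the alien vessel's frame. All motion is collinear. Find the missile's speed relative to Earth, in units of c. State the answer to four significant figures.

0.9994c

Apply u = (u'+v)/(1+u'v) twice. Missile in the mothership frame: (0.901+0.7824)/(1+0.901·0.7824) = 1.6834/1.7049424 = 0.98736c.
That velocity, transformed to the rest frame of Earth: (0.98736+0.913)/(1+0.98736·0.913) = 1.90036/1.90145968 = 0.99942c.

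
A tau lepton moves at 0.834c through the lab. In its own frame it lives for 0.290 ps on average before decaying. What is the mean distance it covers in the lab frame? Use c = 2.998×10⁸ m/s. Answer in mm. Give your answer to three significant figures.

0.131 mm

γ = 1/√(1 − β²) = 1/√(1 − 0.695556) = 1/√0.304444 = 1/0.551764 = 1.8124.
Lab-frame lifetime: Δt = γτ = 1.8124 × 0.290 ps = 0.5256 ps.
Distance: d = vΔt = 0.834 × 2.998×10⁸ m/s × 5.2560×10^-13 s = 1.31×10^-4 m = 0.131 mm.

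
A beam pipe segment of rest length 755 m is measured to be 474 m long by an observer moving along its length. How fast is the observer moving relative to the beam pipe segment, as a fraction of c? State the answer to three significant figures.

0.778c

Length contraction gives γ = L₀/L = 755/474 = 1.5928.
β = √(1 − 1/γ²) = √0.605836 = 0.778.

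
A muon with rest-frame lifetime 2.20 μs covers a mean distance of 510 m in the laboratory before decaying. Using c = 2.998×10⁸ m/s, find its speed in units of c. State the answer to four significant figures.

0.6117c

d = βγcτ ⇒ βγ = d/(cτ) = 510.0 m / (659.56 m) = 0.77324.
β = (βγ)/√(1+(βγ)²) = 0.77324/√1.5979 = 0.6117.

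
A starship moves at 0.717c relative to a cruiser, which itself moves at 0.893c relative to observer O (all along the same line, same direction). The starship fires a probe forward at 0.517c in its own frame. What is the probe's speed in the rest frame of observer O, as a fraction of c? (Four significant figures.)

Apply u = (u'+v)/(1+u'v) twice. Probe in the cruiser frame: (0.517+0.717)/(1+0.517·0.717) = 1.234/1.370689 = 0.90028c.
That velocity, transformed to the rest frame of observer O: (0.90028+0.893)/(1+0.90028·0.893) = 1.79328/1.80395004 = 0.99409c.

0.9941c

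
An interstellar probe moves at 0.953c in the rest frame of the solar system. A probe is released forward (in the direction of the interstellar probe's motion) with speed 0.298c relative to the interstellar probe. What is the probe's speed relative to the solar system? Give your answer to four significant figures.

0.9743c

In units of c, u = (u' + v)/(1 + u'v) with u' = 0.298 and v = 0.953.
Numerator: 0.298 + 0.953 = 1.251. Denominator: 1 + (0.298)(0.953) = 1.283994.
u = 1.251/1.283994 = 0.9743, so the speed is 0.9743c.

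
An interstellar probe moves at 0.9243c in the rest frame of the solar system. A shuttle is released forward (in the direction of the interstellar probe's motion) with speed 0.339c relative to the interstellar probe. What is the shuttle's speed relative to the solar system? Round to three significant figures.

0.962c

Relativistic velocity addition: u = (u' + v)/(1 + u'v/c²), with u' = 0.339c and v = 0.9243c.
Numerator: 0.339 + 0.9243 = 1.2633. Denominator: 1 + (0.339)(0.9243) = 1.3133377.
u = 1.2633/1.3133377 = 0.9619, so the speed is 0.962c.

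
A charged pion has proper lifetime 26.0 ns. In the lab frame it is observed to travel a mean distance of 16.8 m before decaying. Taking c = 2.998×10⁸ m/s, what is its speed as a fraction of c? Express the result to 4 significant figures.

0.9071c

Lab distance = (lab lifetime)·v = γτ·βc, so βγ = d/(cτ) = 16.80/(2.998×10⁸ × 2.600×10^-8) = 2.1553.
With βγ = 2.1553: γ² = 1 + (βγ)² = 5.64532, and β = (βγ)/γ = 2.1553/2.37599 = 0.9071.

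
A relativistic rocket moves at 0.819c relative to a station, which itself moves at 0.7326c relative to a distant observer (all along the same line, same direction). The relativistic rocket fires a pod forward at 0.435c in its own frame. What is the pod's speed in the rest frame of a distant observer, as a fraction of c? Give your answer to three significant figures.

First combine the pod and relativistic rocket (S''→S'): u₁ = (0.435 + 0.819)/(1 + 0.435×0.819) = 1.254/1.356265 = 0.9246.
Then combine with the station (S'→S): u = (0.9246 + 0.7326)/(1 + 0.9246×0.7326) = 1.6572/1.67736196 = 0.98798.

0.988c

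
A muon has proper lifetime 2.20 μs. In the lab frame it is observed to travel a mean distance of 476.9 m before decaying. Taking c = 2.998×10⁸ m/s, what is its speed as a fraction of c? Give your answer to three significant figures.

d = βγcτ ⇒ βγ = d/(cτ) = 476.9 m / (659.56 m) = 0.72306.
β = (βγ)/√(1+(βγ)²) = 0.72306/√1.522816 = 0.586.

0.586c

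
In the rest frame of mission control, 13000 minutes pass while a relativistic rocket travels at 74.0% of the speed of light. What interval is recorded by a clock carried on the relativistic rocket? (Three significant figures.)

8740 minutes

Lorentz factor: γ = (1 − 0.5476)^(−1/2) = 1.4868.
The relativistic rocket's clock runs slow as seen from mission control, so Δτ = Δt/γ = 13000/1.4868 = 8740 minutes.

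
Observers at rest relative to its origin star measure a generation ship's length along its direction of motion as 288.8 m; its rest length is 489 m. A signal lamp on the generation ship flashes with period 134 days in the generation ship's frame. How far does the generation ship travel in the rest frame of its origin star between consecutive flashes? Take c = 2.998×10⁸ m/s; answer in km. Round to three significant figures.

Length contraction gives γ = L₀/L = 489/288.8 = 1.69321.
β = √(1 − 1/γ²) = 0.80697. Lab-frame period = γτ = 1.69321×134 days = 226.89 days. Distance = βc × γτ = 0.80697 × 2.998×10⁸ m/s × 19603296 s = 4.7426×10^15 m = 4.74×10^12 km.

4.74×10^12 km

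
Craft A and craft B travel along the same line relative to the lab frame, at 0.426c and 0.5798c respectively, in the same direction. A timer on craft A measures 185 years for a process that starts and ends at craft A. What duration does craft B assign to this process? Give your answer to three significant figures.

189 years

Speed of craft A in craft B's frame: u = (v_A − v_B)/(1 − v_A v_B/c²) = (0.426 − 0.5798)/(1 − 0.426×0.5798) = −0.1538/0.7530052 = −0.20425; |u| = 0.20425c.
At |u| = 0.20425c, γ = (1 − 0.0417181)^(−1/2) = 1.0215.
Craft A's interval is proper; time dilation gives Δt_B = γΔτ = 1.0215 × 185 years = 189 years.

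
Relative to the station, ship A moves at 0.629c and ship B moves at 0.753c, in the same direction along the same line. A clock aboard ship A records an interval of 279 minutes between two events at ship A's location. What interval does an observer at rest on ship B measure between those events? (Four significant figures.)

287.1 minutes

Speed of ship A in ship B's frame: u = (v_A − v_B)/(1 − v_A v_B/c²) = (0.629 − 0.753)/(1 − 0.629×0.753) = −0.124/0.526363 = −0.23558; |u| = 0.23558c.
At |u| = 0.23558c, γ = (1 − 0.0554979)^(−1/2) = 1.029.
Ship A's interval is proper; time dilation gives Δt_B = γΔτ = 1.029 × 279 minutes = 287.1 minutes.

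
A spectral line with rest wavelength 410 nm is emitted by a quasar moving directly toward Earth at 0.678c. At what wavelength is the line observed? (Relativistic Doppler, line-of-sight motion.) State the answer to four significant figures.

Relativistic Doppler for wavelength: λ_obs = λ_src · √((1−β)/(1+β)).
With β = 0.678: factor = √(0.322/1.678) = 0.43806.
λ_obs = 410 × 0.43806 = 179.6 nm.

179.6 nm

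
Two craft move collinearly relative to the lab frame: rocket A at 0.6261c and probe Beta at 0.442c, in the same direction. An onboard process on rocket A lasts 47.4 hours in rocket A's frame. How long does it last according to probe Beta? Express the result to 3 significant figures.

Transform rocket A's velocity into probe Beta's frame: (0.6261 − 0.442)/(1 − 0.6261·0.442) = 0.1841/0.7232638, so the relative speed is 0.25454c.
γ for this relative speed: γ = 1/√(1 − 0.0647906) = 1.0341.
Rocket A's interval is proper; time dilation gives Δt_B = γΔτ = 1.0341 × 47.4 hours = 49.0 hours.

49.0 hours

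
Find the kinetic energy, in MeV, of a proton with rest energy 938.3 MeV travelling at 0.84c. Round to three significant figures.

791 MeV

With β = 0.84, γ = 1/√(1 − 0.84²) = 1/√0.2944 = 1.84302.
Kinetic energy: K = (γ − 1)mc² = (1.84302 − 1) × 938.3 MeV = 0.84302 × 938.3 = 791 MeV.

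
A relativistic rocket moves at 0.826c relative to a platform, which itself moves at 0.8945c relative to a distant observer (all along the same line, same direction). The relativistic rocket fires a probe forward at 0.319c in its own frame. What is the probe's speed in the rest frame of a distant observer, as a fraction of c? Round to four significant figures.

First combine the probe and relativistic rocket (S''→S'): u₁ = (0.319 + 0.826)/(1 + 0.319×0.826) = 1.145/1.263494 = 0.90622.
Then combine with the platform (S'→S): u = (0.90622 + 0.8945)/(1 + 0.90622×0.8945) = 1.80072/1.81061379 = 0.99454.

0.9945c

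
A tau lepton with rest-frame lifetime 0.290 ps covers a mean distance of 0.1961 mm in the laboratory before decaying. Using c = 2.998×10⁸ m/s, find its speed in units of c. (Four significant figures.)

0.9142c

Lab distance = (lab lifetime)·v = γτ·βc, so βγ = d/(cτ) = 1.961×10^-4/(2.998×10⁸ × 2.900×10^-13) = 2.2555.
With βγ = 2.2555: γ² = 1 + (βγ)² = 6.08728, and β = (βγ)/γ = 2.2555/2.46724 = 0.9142.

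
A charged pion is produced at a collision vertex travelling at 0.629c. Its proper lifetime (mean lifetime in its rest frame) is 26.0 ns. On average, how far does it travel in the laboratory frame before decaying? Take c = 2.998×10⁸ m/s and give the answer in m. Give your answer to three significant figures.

γ = 1/√(1 − β²) = 1/√(1 − 0.395641) = 1/√0.604359 = 1/0.777405 = 1.2863.
Lab-frame lifetime: Δt = γτ = 1.2863 × 26.0 ns = 33.444 ns.
Distance: d = vΔt = 0.629 × 2.998×10⁸ m/s × 3.3444×10^-8 s = 6.31 m.

6.31 m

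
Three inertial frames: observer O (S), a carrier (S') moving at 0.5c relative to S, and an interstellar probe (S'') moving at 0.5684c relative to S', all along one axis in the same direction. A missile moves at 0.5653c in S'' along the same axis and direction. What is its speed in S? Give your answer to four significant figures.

First combine the missile and interstellar probe (S''→S'): u₁ = (0.5653 + 0.5684)/(1 + 0.5653×0.5684) = 1.1337/1.32131652 = 0.85801.
Then combine with the carrier (S'→S): u = (0.85801 + 0.5)/(1 + 0.85801×0.5) = 1.35801/1.429005 = 0.95032.

0.9503c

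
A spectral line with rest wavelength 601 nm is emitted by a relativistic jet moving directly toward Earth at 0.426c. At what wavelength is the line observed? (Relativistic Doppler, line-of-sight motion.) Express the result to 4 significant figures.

381.3 nm

Relativistic Doppler for wavelength: λ_obs = λ_src · √((1−β)/(1+β)).
With β = 0.426: factor = √(0.574/1.426) = 0.63445.
λ_obs = 601 × 0.63445 = 381.3 nm.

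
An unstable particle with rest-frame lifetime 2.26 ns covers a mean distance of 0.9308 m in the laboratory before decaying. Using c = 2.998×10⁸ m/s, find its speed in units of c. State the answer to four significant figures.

d = βγcτ ⇒ βγ = d/(cτ) = 0.9308 m / (0.677548 m) = 1.3738.
β = (βγ)/√(1+(βγ)²) = 1.3738/√2.88733 = 0.8085.

0.8085c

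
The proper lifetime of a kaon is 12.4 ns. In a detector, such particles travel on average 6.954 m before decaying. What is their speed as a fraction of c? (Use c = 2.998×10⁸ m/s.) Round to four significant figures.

Lab distance = (lab lifetime)·v = γτ·βc, so βγ = d/(cτ) = 6.954/(2.998×10⁸ × 1.240×10^-8) = 1.8706.
With βγ = 1.8706: γ² = 1 + (βγ)² = 4.49914, and β = (βγ)/γ = 1.8706/2.12112 = 0.8819.

0.8819c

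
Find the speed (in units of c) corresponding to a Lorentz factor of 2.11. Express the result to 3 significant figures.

β = √(1 − 1/γ²) = √(1 − 1/4.4521) = √0.775387 = 0.881.

0.881c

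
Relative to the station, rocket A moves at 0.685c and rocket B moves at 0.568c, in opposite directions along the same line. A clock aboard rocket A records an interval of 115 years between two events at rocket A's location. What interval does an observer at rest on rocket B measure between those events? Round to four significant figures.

The velocity of rocket A relative to rocket B is (0.685 + 0.568)c / (1 + 0.685×0.568) = 0.90204c; relative speed 0.90204c.
At |u| = 0.90204c, γ = (1 − 0.813676)^(−1/2) = 2.3167.
Rocket A's interval is proper; time dilation gives Δt_B = γΔτ = 2.3167 × 115 years = 266.4 years.

266.4 years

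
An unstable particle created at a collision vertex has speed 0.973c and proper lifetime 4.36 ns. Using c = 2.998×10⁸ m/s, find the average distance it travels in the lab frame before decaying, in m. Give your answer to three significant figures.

With β = 0.973, γ = 1/√(1 − 0.973²) = 1/√0.053271 = 4.3327.
Lab-frame lifetime: Δt = γτ = 4.3327 × 4.36 ns = 18.891 ns.
Distance: d = vΔt = 0.973 × 2.998×10⁸ m/s × 1.8891×10^-8 s = 5.51 m.

5.51 m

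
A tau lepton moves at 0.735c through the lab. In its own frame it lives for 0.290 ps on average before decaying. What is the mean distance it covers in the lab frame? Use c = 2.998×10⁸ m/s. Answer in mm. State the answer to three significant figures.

γ = 1/√(1 − β²) = 1/√(1 − 0.540225) = 1/√0.459775 = 1/0.678067 = 1.4748.
Lab-frame lifetime: Δt = γτ = 1.4748 × 0.290 ps = 0.42769 ps.
Distance: d = vΔt = 0.735 × 2.998×10⁸ m/s × 4.2769×10^-13 s = 9.42×10^-5 m = 0.0942 mm.

0.0942 mm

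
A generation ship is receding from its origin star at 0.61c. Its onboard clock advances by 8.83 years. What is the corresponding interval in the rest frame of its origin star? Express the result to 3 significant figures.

Lorentz factor: γ = (1 − 0.3721)^(−1/2) = 1.262.
The onboard clock measures proper time, so the interval in the rest frame of its origin star is dilated: Δt = γ·Δτ = 1.262 × 8.83 years = 11.1 years.

11.1 years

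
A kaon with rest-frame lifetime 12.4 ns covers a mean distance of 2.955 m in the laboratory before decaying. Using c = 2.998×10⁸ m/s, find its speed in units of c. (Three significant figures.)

0.622c

Let x = d/(cτ) = 2.955 m / (2.998×10⁸ m/s × 1.240×10^-8 s) = 0.79488. Since d = βγcτ, x = βγ = β/√(1−β²).
Solving: β² = x²/(1+x²) = 0.631834/1.631834 = 0.387193, so β = 0.622.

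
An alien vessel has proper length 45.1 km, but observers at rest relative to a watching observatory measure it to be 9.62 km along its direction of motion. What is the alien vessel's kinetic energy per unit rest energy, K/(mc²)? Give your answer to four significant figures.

From L = L₀/γ: γ = 45.1/9.62 = 4.68815.
K/(mc²) = γ − 1 = 4.68815 − 1 = 3.688.

3.688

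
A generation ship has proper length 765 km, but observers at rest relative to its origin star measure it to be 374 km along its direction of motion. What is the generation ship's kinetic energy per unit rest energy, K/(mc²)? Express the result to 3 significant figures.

1.05

From L = L₀/γ: γ = 765/374 = 2.04545.
K/(mc²) = γ − 1 = 2.04545 − 1 = 1.05.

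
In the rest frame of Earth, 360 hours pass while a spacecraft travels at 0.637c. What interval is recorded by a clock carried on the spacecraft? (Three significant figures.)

γ = 1/√(1 − β²) = 1/√(1 − 0.405769) = 1/√0.594231 = 1/0.770864 = 1.2972.
The moving clock records proper time: Δτ = Δt/γ = 360/1.2972 = 278 hours.

278 hours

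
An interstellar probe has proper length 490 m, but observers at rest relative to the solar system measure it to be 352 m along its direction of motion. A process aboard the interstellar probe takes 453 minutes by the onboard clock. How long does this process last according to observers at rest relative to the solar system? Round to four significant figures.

630.6 minutes

Length contraction gives γ = L₀/L = 490/352 = 1.39205.
The same γ dilates the second interval: 1.39205 × 453 minutes = 630.6 minutes.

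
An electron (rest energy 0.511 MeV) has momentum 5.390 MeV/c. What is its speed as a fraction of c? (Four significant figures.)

0.9955c

pc/(mc²) = 5.390/0.511 = 10.548 = βγ = β/√(1−β²).
So β² = x²/(1 + x²) with x = 10.548: x² = 111.26, β² = 111.26/112.26 = 0.991092, β = 0.9955.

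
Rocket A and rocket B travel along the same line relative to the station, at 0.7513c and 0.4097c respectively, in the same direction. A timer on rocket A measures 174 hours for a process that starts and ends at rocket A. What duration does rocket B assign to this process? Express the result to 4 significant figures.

The velocity of rocket A relative to rocket B is (0.7513 − 0.4097)c / (1 − 0.7513×0.4097) = 0.4935c; relative speed 0.4935c.
γ for this relative speed: γ = 1/√(1 − 0.243542) = 1.1498.
Rocket A's interval is proper; time dilation gives Δt_B = γΔτ = 1.1498 × 174 hours = 200.1 hours.

200.1 hours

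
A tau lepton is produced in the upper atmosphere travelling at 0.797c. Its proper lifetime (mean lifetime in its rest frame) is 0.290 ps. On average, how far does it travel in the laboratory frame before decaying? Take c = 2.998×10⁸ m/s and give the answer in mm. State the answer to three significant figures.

0.115 mm

β² = 0.635209, so γ = 1/√0.364791 = 1.6557.
Lab-frame lifetime: Δt = γτ = 1.6557 × 0.290 ps = 0.48015 ps.
Distance: d = vΔt = 0.797 × 2.998×10⁸ m/s × 4.8015×10^-13 s = 1.15×10^-4 m = 0.115 mm.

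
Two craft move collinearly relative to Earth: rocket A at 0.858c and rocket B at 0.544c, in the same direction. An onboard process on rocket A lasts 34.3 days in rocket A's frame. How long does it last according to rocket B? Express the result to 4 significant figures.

The velocity of rocket A relative to rocket B is (0.858 − 0.544)c / (1 − 0.858×0.544) = 0.58884c; relative speed 0.58884c.
At |u| = 0.58884c, γ = (1 − 0.346733)^(−1/2) = 1.2372.
Rocket A's interval is proper; time dilation gives Δt_B = γΔτ = 1.2372 × 34.3 days = 42.44 days.

42.44 days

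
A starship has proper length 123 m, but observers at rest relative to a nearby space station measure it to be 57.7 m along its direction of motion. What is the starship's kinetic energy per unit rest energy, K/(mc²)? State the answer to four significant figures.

1.132

From L = L₀/γ: γ = 123/57.7 = 2.13172.
Since K = (γ−1)mc², K/(mc²) = 2.13172 − 1 = 1.132.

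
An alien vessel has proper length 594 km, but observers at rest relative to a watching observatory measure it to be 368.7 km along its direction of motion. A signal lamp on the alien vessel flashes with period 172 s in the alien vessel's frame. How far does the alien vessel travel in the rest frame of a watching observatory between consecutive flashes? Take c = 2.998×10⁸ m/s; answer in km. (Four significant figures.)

6.513×10^7 km

From L = L₀/γ: γ = 594/368.7 = 1.61107.
β = √(1 − 1/γ²) = 0.78404. Lab-frame period = γτ = 1.61107×172 s = 277.1 s. Distance = βc × γτ = 0.78404 × 2.998×10⁸ m/s × 277.1 s = 6.5134×10^10 m = 6.513×10^7 km.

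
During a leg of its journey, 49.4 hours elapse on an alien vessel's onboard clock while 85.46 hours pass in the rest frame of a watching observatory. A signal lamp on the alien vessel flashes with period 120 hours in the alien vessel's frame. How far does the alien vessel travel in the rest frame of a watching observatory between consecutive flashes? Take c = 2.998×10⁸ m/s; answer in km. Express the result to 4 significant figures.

1.828×10^11 km

From Δt = γΔτ: γ = 85.46/49.4 = 1.72996.
β = √(1 − 1/γ²) = 0.816. Lab-frame period = γτ = 1.72996×120 hours = 207.6 hours. Distance = βc × γτ = 0.816 × 2.998×10⁸ m/s × 747360 s = 1.8283×10^14 m = 1.828×10^11 km.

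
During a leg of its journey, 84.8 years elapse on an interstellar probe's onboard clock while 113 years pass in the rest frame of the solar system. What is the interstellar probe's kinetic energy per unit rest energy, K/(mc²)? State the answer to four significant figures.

The time-dilation ratio gives γ = 113/84.8 = 1.33255.
K/(mc²) = γ − 1 = 1.33255 − 1 = 0.3325.

0.3325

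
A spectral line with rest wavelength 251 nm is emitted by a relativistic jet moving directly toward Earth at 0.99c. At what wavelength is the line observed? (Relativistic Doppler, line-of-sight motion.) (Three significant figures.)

17.8 nm

Relativistic Doppler for wavelength: λ_obs = λ_src · √((1−β)/(1+β)).
With β = 0.99: factor = √(0.01/1.99) = 0.070888.
λ_obs = 251 × 0.070888 = 17.8 nm.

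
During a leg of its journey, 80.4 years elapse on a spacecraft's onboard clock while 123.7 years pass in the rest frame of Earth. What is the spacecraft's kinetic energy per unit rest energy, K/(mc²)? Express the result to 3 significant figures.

0.539

From Δt = γΔτ: γ = 123.7/80.4 = 1.53856.
K/(mc²) = γ − 1 = 1.53856 − 1 = 0.539.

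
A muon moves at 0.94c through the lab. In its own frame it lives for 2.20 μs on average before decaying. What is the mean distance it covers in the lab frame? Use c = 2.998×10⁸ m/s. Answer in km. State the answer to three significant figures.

γ = 1/√(1 − β²) = 1/√(1 − 0.8836) = 1/√0.1164 = 1/0.341174 = 2.9311.
Lab-frame lifetime: Δt = γτ = 2.9311 × 2.20 μs = 6.4484 μs.
Distance: d = vΔt = 0.94 × 2.998×10⁸ m/s × 6.4484×10^-6 s = 1820 m = 1.82 km.

1.82 km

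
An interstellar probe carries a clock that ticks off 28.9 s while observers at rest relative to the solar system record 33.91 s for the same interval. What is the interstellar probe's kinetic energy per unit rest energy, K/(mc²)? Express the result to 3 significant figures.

The time-dilation ratio gives γ = 33.91/28.9 = 1.17336.
K/(mc²) = γ − 1 = 1.17336 − 1 = 0.173.

0.173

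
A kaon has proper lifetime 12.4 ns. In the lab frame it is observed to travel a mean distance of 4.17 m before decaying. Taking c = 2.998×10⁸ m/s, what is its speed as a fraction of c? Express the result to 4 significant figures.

0.7464c

Let x = d/(cτ) = 4.170 m / (2.998×10⁸ m/s × 1.240×10^-8 s) = 1.1217. Since d = βγcτ, x = βγ = β/√(1−β²).
Solving: β² = x²/(1+x²) = 1.25821/2.25821 = 0.557171, so β = 0.7464.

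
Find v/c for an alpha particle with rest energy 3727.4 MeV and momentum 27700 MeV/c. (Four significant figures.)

0.9911

pc/(mc²) = 27700/3727.4 = 7.4315 = βγ = β/√(1−β²).
So β² = x²/(1 + x²) with x = 7.4315: x² = 55.2272, β² = 55.2272/56.2272 = 0.982215, β = 0.9911.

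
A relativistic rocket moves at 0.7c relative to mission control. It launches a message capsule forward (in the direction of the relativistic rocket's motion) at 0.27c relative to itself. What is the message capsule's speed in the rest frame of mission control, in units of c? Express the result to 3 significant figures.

In units of c, u = (u' + v)/(1 + u'v) with u' = 0.27 and v = 0.7.
Numerator: 0.27 + 0.7 = 0.97. Denominator: 1 + (0.27)(0.7) = 1.189.
u = 0.97/1.189 = 0.81581, so the speed is 0.816c.

0.816c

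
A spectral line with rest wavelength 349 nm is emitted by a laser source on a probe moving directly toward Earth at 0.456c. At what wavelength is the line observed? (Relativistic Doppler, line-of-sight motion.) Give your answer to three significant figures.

213 nm

Relativistic Doppler for wavelength: λ_obs = λ_src · √((1−β)/(1+β)).
With β = 0.456: factor = √(0.544/1.456) = 0.61125.
λ_obs = 349 × 0.61125 = 213 nm.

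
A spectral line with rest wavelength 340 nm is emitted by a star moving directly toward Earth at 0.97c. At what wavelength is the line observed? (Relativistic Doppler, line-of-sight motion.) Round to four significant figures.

Relativistic Doppler for wavelength: λ_obs = λ_src · √((1−β)/(1+β)).
With β = 0.97: factor = √(0.03/1.97) = 0.1234.
λ_obs = 340 × 0.1234 = 41.96 nm.

41.96 nm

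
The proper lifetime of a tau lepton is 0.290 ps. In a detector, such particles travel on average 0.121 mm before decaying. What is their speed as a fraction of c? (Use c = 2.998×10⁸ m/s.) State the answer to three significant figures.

Lab distance = (lab lifetime)·v = γτ·βc, so βγ = d/(cτ) = 1.210×10^-4/(2.998×10⁸ × 2.900×10^-13) = 1.3917.
With βγ = 1.3917: γ² = 1 + (βγ)² = 2.93683, and β = (βγ)/γ = 1.3917/1.71372 = 0.812.

0.812c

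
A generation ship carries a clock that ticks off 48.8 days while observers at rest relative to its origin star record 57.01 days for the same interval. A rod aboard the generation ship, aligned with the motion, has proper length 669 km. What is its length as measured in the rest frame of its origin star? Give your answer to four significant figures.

572.7 km

The time-dilation ratio gives γ = 57.01/48.8 = 1.16824.
The rod contracts by the same γ: 669 km / 1.16824 = 572.7 km.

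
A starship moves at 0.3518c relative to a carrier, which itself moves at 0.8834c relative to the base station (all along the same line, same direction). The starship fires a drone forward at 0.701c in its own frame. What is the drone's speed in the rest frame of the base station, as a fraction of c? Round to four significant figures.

0.9896c

Compose velocities in two stages. Stage 1 (into S'): u₁ = (0.701+0.3518)/(1+0.701×0.3518) = 0.84453.
Stage 2 (into S): u = (0.84453+0.8834)/(1+0.84453×0.8834) = 0.98962, so the speed is 0.9896c.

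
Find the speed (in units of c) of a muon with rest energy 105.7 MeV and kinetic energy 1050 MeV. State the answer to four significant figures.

0.9958c

K = (γ−1)mc², so γ = 1 + 1050/105.7 = 10.934.
Then v/c = √(1 − γ⁻²) = √(1 − 0.00836454) = √0.99163546 = 0.9958.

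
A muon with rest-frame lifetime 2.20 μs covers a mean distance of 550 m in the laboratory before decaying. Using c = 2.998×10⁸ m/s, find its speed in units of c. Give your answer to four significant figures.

d = βγcτ ⇒ βγ = d/(cτ) = 550.0 m / (659.56 m) = 0.83389.
β = (βγ)/√(1+(βγ)²) = 0.83389/√1.695373 = 0.6404.

0.6404c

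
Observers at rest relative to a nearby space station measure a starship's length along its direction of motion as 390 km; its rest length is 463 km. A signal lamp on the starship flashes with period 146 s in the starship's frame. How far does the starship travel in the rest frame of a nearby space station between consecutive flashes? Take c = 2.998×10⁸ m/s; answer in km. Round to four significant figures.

From L = L₀/γ: γ = 463/390 = 1.18718.
β = √(1 − 1/γ²) = 0.53896. Lab-frame period = γτ = 1.18718×146 s = 173.33 s. Distance = βc × γτ = 0.53896 × 2.998×10⁸ m/s × 173.33 s = 2.8007×10^10 m = 2.801×10^7 km.

2.801×10^7 km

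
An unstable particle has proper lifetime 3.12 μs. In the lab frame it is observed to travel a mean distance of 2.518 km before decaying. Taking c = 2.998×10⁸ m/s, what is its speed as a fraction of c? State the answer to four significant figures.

Let x = d/(cτ) = 2518 m / (2.998×10⁸ m/s × 3.120×10^-6 s) = 2.692. Since d = βγcτ, x = βγ = β/√(1−β²).
Solving: β² = x²/(1+x²) = 7.24686/8.24686 = 0.878742, so β = 0.9374.

0.9374c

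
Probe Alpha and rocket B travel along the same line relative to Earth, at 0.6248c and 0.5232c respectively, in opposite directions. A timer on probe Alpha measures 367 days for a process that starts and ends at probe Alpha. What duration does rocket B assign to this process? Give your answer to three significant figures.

732 days

Transform probe Alpha's velocity into rocket B's frame: (0.6248 + 0.5232)/(1 + 0.6248·0.5232) = 1.148/1.32689536, so the relative speed is 0.86518c.
γ for this relative speed: γ = 1/√(1 − 0.748536) = 1.9942.
Probe Alpha's interval is proper; time dilation gives Δt_B = γΔτ = 1.9942 × 367 days = 732 days.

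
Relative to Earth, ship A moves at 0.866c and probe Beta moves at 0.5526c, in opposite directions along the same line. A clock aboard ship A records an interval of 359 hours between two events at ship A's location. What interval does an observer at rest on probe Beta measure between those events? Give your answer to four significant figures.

The velocity of ship A relative to probe Beta is (0.866 + 0.5526)c / (1 + 0.866×0.5526) = 0.95945c; relative speed 0.95945c.
At |u| = 0.95945c, γ = (1 − 0.920544)^(−1/2) = 3.5476.
Ship A's interval is proper; time dilation gives Δt_B = γΔτ = 3.5476 × 359 hours = 1274 hours.

1274 hours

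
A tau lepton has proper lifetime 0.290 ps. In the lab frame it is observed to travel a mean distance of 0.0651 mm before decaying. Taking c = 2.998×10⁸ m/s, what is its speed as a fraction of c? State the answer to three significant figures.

d = βγcτ ⇒ βγ = d/(cτ) = 6.510×10^-5 m / (8.6942×10^-5 m) = 0.74878.
β = (βγ)/√(1+(βγ)²) = 0.74878/√1.560671 = 0.599.

0.599c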